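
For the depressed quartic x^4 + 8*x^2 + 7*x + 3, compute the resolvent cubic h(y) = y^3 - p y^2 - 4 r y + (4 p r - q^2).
h(y) = y^3 - 8*y^2 - 12*y + 47

Identify coefficients: p = 8, q = 7, r = 3.
Plug into h(y) = y^3 - p y^2 - 4 r y + (4 p r - q^2):
  h(y) = y^3 - (8) y^2 - 4*(3) y + (4*(8)*(3) - (7)^2)
       = y^3 + (-8) y^2 + (-12) y + (47).
Simplifying: h(y) = y^3 - 8*y^2 - 12*y + 47.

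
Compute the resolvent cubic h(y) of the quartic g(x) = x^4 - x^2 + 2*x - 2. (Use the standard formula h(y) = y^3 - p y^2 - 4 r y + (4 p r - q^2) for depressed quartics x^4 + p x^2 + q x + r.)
h(y) = y^3 + y^2 + 8*y + 4

Identify coefficients: p = -1, q = 2, r = -2.
Plug into h(y) = y^3 - p y^2 - 4 r y + (4 p r - q^2):
  h(y) = y^3 - (-1) y^2 - 4*(-2) y + (4*(-1)*(-2) - (2)^2)
       = y^3 + (1) y^2 + (8) y + (4).
Simplifying: h(y) = y^3 + y^2 + 8*y + 4.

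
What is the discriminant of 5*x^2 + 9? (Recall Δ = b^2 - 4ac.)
Δ = -180

For a quadratic a x^2 + b x + c the discriminant is Δ = b^2 - 4ac = (0)^2 - 4*(5)*(9) = 0 - (180) = -180.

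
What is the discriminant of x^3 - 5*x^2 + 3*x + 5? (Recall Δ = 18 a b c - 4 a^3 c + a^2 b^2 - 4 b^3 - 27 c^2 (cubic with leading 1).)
Δ = 592

For x^3 + a x^2 + b x + c the discriminant is Δ = 18 a b c - 4 a^3 c + a^2 b^2 - 4 b^3 - 27 c^2.
Plug a = -5, b = 3, c = 5:
  18*(-5)*(3)*(5) - 4*(-5)^3*(5) + (-5)^2*(3)^2 - 4*(3)^3 - 27*(5)^2
  = -1350 + (2500) + 225 + (-108) + (-675)
  = 592.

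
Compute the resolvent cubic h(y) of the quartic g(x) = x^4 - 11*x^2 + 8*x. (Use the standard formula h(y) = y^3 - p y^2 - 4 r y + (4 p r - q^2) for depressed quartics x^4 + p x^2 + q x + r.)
h(y) = y^3 + 11*y^2 - 64

Identify coefficients: p = -11, q = 8, r = 0.
Plug into h(y) = y^3 - p y^2 - 4 r y + (4 p r - q^2):
  h(y) = y^3 - (-11) y^2 - 4*(0) y + (4*(-11)*(0) - (8)^2)
       = y^3 + (11) y^2 + (0) y + (-64).
Simplifying: h(y) = y^3 + 11*y^2 - 64.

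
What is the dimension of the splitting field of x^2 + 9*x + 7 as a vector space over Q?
[K:Q] = 2

The discriminant of x^2 + (9)*x + (7) is b^2 - 4c = 81 - (28) = 53. Since 53 is not a perfect square in Q, the polynomial is irreducible over Q. Its two roots generate a degree-2 extension, so [K:Q] = 2.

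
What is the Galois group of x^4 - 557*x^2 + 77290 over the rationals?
Gal(K/Q) = V_4 (Klein four-group, Z/2Z × Z/2Z)

f factors as (x^2 - 295)(x^2 - 262), so the splitting field is K = Q(sqrt(295), sqrt(262)). The elements 295, 262, 77290 are all non-squares in Q, so sqrt(295) and sqrt(262) generate independent quadratic extensions. Thus [K:Q] = 4 and Gal(K/Q) is generated by the two order-2 automorphisms sqrt(295) ↦ -sqrt(295) and sqrt(262) ↦ -sqrt(262), giving V_4.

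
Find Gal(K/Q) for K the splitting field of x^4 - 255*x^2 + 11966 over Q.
Gal(K/Q) = V_4 (Klein four-group, Z/2Z × Z/2Z)

f factors as (x^2 - 193)(x^2 - 62), so the splitting field is K = Q(sqrt(193), sqrt(62)). The elements 193, 62, 11966 are all non-squares in Q, so sqrt(193) and sqrt(62) generate independent quadratic extensions. Thus [K:Q] = 4 and Gal(K/Q) is generated by the two order-2 automorphisms sqrt(193) ↦ -sqrt(193) and sqrt(62) ↦ -sqrt(62), giving V_4.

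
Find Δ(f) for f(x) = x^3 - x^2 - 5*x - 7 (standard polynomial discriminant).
Δ = -1456

For x^3 + a x^2 + b x + c the discriminant is Δ = 18 a b c - 4 a^3 c + a^2 b^2 - 4 b^3 - 27 c^2.
Plug a = -1, b = -5, c = -7:
  18*(-1)*(-5)*(-7) - 4*(-1)^3*(-7) + (-1)^2*(-5)^2 - 4*(-5)^3 - 27*(-7)^2
  = -630 + (-28) + 25 + (500) + (-1323)
  = -1456.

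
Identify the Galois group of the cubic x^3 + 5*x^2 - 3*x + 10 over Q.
Gal(K/Q) = S_3 (symmetric group of order 6)

Compute the discriminant of x^3 + (5)*x^2 + (-3)*x + (10): Δ = -10067. Since Δ is not a rational square, the Galois group is not contained in A_3; it must be the full S_3 (irreducibility of the cubic rules out anything smaller).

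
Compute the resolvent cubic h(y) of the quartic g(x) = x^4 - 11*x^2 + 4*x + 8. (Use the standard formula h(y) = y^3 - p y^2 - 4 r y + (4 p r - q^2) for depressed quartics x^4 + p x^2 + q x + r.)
h(y) = y^3 + 11*y^2 - 32*y - 368

Identify coefficients: p = -11, q = 4, r = 8.
Plug into h(y) = y^3 - p y^2 - 4 r y + (4 p r - q^2):
  h(y) = y^3 - (-11) y^2 - 4*(8) y + (4*(-11)*(8) - (4)^2)
       = y^3 + (11) y^2 + (-32) y + (-368).
Simplifying: h(y) = y^3 + 11*y^2 - 32*y - 368.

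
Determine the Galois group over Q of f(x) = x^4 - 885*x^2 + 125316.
Gal(K/Q) = Z/2Z (cyclic of order 2)

f factors as (x^2 - 177)(x^2 - 708), so the splitting field is K = Q(sqrt(177), sqrt(708)). The squarefree part of 177 is 177 and the squarefree part of 708 is also 177, so sqrt(177) and sqrt(708) are both rational multiples of sqrt(177). Hence Q(sqrt(177)) = Q(sqrt(708)) = Q(sqrt(177)), and the splitting field collapses to a single degree-2 extension with Galois group Z/2Z.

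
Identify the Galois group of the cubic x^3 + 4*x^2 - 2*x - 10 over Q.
Gal(K/Q) = S_3 (symmetric group of order 6)

Compute the discriminant of x^3 + (4)*x^2 + (-2)*x + (-10): Δ = 1396. Since Δ is not a rational square, the Galois group is not contained in A_3; it must be the full S_3 (irreducibility of the cubic rules out anything smaller).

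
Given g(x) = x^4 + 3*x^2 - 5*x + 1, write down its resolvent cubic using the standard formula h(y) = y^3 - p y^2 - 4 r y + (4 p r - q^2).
h(y) = y^3 - 3*y^2 - 4*y - 13

Identify coefficients: p = 3, q = -5, r = 1.
Plug into h(y) = y^3 - p y^2 - 4 r y + (4 p r - q^2):
  h(y) = y^3 - (3) y^2 - 4*(1) y + (4*(3)*(1) - (-5)^2)
       = y^3 + (-3) y^2 + (-4) y + (-13).
Simplifying: h(y) = y^3 - 3*y^2 - 4*y - 13.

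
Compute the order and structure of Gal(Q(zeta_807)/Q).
|Gal(Q(zeta_807)/Q)| = phi(807) = 536; group ≅ (Z/807Z)^* ≅ Z/2Z × Z/268Z

The n-th cyclotomic polynomial Φ_807(x) is the minimal polynomial of zeta_807 over Q and has degree phi(807) = 536. So Q(zeta_807) is a degree-536 Galois extension with Galois group (Z/807Z)^*. By CRT, (Z/807Z)^* ≅ (Z/3Z)^* × (Z/269Z)^*. Each prime-power unit group is (Z/3Z)^* ≅ Z/2Z; (Z/269Z)^* ≅ Z/268Z. Hence Gal(Q(zeta_807)/Q) ≅ Z/2Z × Z/268Z.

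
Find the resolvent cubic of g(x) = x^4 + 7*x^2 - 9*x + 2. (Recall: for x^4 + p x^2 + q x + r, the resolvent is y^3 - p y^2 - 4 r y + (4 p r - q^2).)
h(y) = y^3 - 7*y^2 - 8*y - 25

Identify coefficients: p = 7, q = -9, r = 2.
Plug into h(y) = y^3 - p y^2 - 4 r y + (4 p r - q^2):
  h(y) = y^3 - (7) y^2 - 4*(2) y + (4*(7)*(2) - (-9)^2)
       = y^3 + (-7) y^2 + (-8) y + (-25).
Simplifying: h(y) = y^3 - 7*y^2 - 8*y - 25.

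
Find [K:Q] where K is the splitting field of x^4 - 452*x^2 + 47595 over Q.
[K:Q] = 4

f factors as (x^2 - 285)(x^2 - 167); the splitting field is K = Q(sqrt(285), sqrt(167)). Since 285, 167, and 47595 are all non-squares in Q, the three subfields Q(sqrt(285)), Q(sqrt(167)), Q(sqrt(47595)) are distinct degree-2 extensions, so [K:Q] = 4 (Klein four Galois group).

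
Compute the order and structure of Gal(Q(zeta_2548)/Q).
|Gal(Q(zeta_2548)/Q)| = phi(2548) = 1008; group ≅ (Z/2548Z)^* ≅ Z/2Z × Z/12Z × Z/42Z

The n-th cyclotomic polynomial Φ_2548(x) is the minimal polynomial of zeta_2548 over Q and has degree phi(2548) = 1008. So Q(zeta_2548) is a degree-1008 Galois extension with Galois group (Z/2548Z)^*. By CRT, (Z/2548Z)^* ≅ (Z/4Z)^* × (Z/49Z)^* × (Z/13Z)^*. Each prime-power unit group is (Z/4Z)^* ≅ Z/2Z; (Z/49Z)^* ≅ Z/42Z; (Z/13Z)^* ≅ Z/12Z. Hence Gal(Q(zeta_2548)/Q) ≅ Z/2Z × Z/12Z × Z/42Z.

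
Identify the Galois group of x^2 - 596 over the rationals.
Gal(K/Q) = Z/2Z (cyclic of order 2)

x^2 - 596 is irreducible over Q since 596 is not a rational square. The splitting field Q(sqrt(596)) has degree 2 over Q, and its unique nontrivial automorphism is sqrt(596) ↦ -sqrt(596). Hence Gal(Q(sqrt(596))/Q) = Z/2Z.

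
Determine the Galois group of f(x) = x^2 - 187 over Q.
Gal(K/Q) = Z/2Z (cyclic of order 2)

x^2 - 187 is irreducible over Q since 187 is not a rational square. The splitting field Q(sqrt(187)) has degree 2 over Q, and its unique nontrivial automorphism is sqrt(187) ↦ -sqrt(187). Hence Gal(Q(sqrt(187))/Q) = Z/2Z.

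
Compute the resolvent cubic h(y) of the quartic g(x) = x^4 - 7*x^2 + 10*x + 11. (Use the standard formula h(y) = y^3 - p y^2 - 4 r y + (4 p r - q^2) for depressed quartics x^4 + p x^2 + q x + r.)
h(y) = y^3 + 7*y^2 - 44*y - 408

Identify coefficients: p = -7, q = 10, r = 11.
Plug into h(y) = y^3 - p y^2 - 4 r y + (4 p r - q^2):
  h(y) = y^3 - (-7) y^2 - 4*(11) y + (4*(-7)*(11) - (10)^2)
       = y^3 + (7) y^2 + (-44) y + (-408).
Simplifying: h(y) = y^3 + 7*y^2 - 44*y - 408.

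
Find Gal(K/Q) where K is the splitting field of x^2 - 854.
Gal(K/Q) = Z/2Z (cyclic of order 2)

x^2 - 854 is irreducible over Q since 854 is not a rational square. The splitting field Q(sqrt(854)) has degree 2 over Q, and its unique nontrivial automorphism is sqrt(854) ↦ -sqrt(854). Hence Gal(Q(sqrt(854))/Q) = Z/2Z.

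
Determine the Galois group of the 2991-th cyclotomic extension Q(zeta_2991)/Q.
|Gal(Q(zeta_2991)/Q)| = phi(2991) = 1992; group ≅ (Z/2991Z)^* ≅ Z/2Z × Z/996Z

The n-th cyclotomic polynomial Φ_2991(x) is the minimal polynomial of zeta_2991 over Q and has degree phi(2991) = 1992. So Q(zeta_2991) is a degree-1992 Galois extension with Galois group (Z/2991Z)^*. By CRT, (Z/2991Z)^* ≅ (Z/3Z)^* × (Z/997Z)^*. Each prime-power unit group is (Z/3Z)^* ≅ Z/2Z; (Z/997Z)^* ≅ Z/996Z. Hence Gal(Q(zeta_2991)/Q) ≅ Z/2Z × Z/996Z.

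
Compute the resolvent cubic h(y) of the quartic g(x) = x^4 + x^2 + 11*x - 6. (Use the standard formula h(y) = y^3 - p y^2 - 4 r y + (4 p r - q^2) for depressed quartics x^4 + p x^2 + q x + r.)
h(y) = y^3 - y^2 + 24*y - 145

Identify coefficients: p = 1, q = 11, r = -6.
Plug into h(y) = y^3 - p y^2 - 4 r y + (4 p r - q^2):
  h(y) = y^3 - (1) y^2 - 4*(-6) y + (4*(1)*(-6) - (11)^2)
       = y^3 + (-1) y^2 + (24) y + (-145).
Simplifying: h(y) = y^3 - y^2 + 24*y - 145.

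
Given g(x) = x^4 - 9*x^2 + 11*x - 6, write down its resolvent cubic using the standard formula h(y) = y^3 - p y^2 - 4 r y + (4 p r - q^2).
h(y) = y^3 + 9*y^2 + 24*y + 95

Identify coefficients: p = -9, q = 11, r = -6.
Plug into h(y) = y^3 - p y^2 - 4 r y + (4 p r - q^2):
  h(y) = y^3 - (-9) y^2 - 4*(-6) y + (4*(-9)*(-6) - (11)^2)
       = y^3 + (9) y^2 + (24) y + (95).
Simplifying: h(y) = y^3 + 9*y^2 + 24*y + 95.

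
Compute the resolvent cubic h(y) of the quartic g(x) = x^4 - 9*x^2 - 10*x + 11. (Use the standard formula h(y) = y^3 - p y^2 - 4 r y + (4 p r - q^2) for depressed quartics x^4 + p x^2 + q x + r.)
h(y) = y^3 + 9*y^2 - 44*y - 496

Identify coefficients: p = -9, q = -10, r = 11.
Plug into h(y) = y^3 - p y^2 - 4 r y + (4 p r - q^2):
  h(y) = y^3 - (-9) y^2 - 4*(11) y + (4*(-9)*(11) - (-10)^2)
       = y^3 + (9) y^2 + (-44) y + (-496).
Simplifying: h(y) = y^3 + 9*y^2 - 44*y - 496.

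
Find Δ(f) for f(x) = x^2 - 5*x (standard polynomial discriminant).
Δ = 25

For a quadratic a x^2 + b x + c the discriminant is Δ = b^2 - 4ac = (-5)^2 - 4*(1)*(0) = 25 - (0) = 25.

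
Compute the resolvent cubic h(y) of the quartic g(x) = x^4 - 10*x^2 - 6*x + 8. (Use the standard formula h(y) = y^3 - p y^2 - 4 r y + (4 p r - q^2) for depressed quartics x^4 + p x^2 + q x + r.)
h(y) = y^3 + 10*y^2 - 32*y - 356

Identify coefficients: p = -10, q = -6, r = 8.
Plug into h(y) = y^3 - p y^2 - 4 r y + (4 p r - q^2):
  h(y) = y^3 - (-10) y^2 - 4*(8) y + (4*(-10)*(8) - (-6)^2)
       = y^3 + (10) y^2 + (-32) y + (-356).
Simplifying: h(y) = y^3 + 10*y^2 - 32*y - 356.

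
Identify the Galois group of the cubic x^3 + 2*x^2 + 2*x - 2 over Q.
Gal(K/Q) = S_3 (symmetric group of order 6)

Compute the discriminant of x^3 + (2)*x^2 + (2)*x + (-2): Δ = -204. Since Δ is not a rational square, the Galois group is not contained in A_3; it must be the full S_3 (irreducibility of the cubic rules out anything smaller).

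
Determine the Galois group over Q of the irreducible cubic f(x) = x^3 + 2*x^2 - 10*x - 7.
Gal(K/Q) = S_3 (symmetric group of order 6)

Compute the discriminant of x^3 + (2)*x^2 + (-10)*x + (-7): Δ = 5821. Since Δ is not a rational square, the Galois group is not contained in A_3; it must be the full S_3 (irreducibility of the cubic rules out anything smaller).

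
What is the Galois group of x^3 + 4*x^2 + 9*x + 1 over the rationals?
Gal(K/Q) = S_3 (symmetric group of order 6)

Compute the discriminant of x^3 + (4)*x^2 + (9)*x + (1): Δ = -1255. Since Δ is not a rational square, the Galois group is not contained in A_3; it must be the full S_3 (irreducibility of the cubic rules out anything smaller).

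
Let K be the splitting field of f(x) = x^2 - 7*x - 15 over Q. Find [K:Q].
[K:Q] = 2

The discriminant of x^2 + (-7)*x + (-15) is b^2 - 4c = 49 - (-60) = 109. Since 109 is not a perfect square in Q, the polynomial is irreducible over Q. Its two roots generate a degree-2 extension, so [K:Q] = 2.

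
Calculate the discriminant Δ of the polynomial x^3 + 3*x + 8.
Δ = -1836

For a depressed cubic x^3 + p x + q the discriminant is Δ = -4 p^3 - 27 q^2 = -4*(3)^3 - 27*(8)^2 = -108 - 1728 = -1836.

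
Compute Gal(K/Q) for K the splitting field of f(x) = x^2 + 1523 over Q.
Gal(K/Q) = Z/2Z (cyclic of order 2)

x^2 + 1523 is irreducible over Q since -1523 is not a rational square. The splitting field Q(sqrt(-1523)) has degree 2 over Q, and its unique nontrivial automorphism is sqrt(-1523) ↦ -sqrt(-1523). Hence Gal(Q(sqrt(-1523))/Q) = Z/2Z.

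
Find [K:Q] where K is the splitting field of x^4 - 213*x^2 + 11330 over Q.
[K:Q] = 4

f factors as (x^2 - 103)(x^2 - 110); the splitting field is K = Q(sqrt(103), sqrt(110)). Since 103, 110, and 11330 are all non-squares in Q, the three subfields Q(sqrt(103)), Q(sqrt(110)), Q(sqrt(11330)) are distinct degree-2 extensions, so [K:Q] = 4 (Klein four Galois group).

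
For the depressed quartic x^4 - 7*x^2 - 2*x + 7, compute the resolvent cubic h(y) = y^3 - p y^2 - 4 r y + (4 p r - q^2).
h(y) = y^3 + 7*y^2 - 28*y - 200

Identify coefficients: p = -7, q = -2, r = 7.
Plug into h(y) = y^3 - p y^2 - 4 r y + (4 p r - q^2):
  h(y) = y^3 - (-7) y^2 - 4*(7) y + (4*(-7)*(7) - (-2)^2)
       = y^3 + (7) y^2 + (-28) y + (-200).
Simplifying: h(y) = y^3 + 7*y^2 - 28*y - 200.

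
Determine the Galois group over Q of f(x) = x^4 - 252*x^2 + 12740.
Gal(K/Q) = V_4 (Klein four-group, Z/2Z × Z/2Z)

f factors as (x^2 - 70)(x^2 - 182), so the splitting field is K = Q(sqrt(70), sqrt(182)). The elements 70, 182, 12740 are all non-squares in Q, so sqrt(70) and sqrt(182) generate independent quadratic extensions. Thus [K:Q] = 4 and Gal(K/Q) is generated by the two order-2 automorphisms sqrt(70) ↦ -sqrt(70) and sqrt(182) ↦ -sqrt(182), giving V_4.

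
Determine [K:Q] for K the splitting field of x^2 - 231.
[K:Q] = 2

The polynomial x^2 - 231 is irreducible over Q since 231 is not a perfect square. Its splitting field is Q(sqrt(231)), which has degree 2 over Q.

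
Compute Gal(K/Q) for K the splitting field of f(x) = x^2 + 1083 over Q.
Gal(K/Q) = Z/2Z (cyclic of order 2)

x^2 + 1083 is irreducible over Q since -1083 is not a rational square. The splitting field Q(sqrt(-1083)) has degree 2 over Q, and its unique nontrivial automorphism is sqrt(-1083) ↦ -sqrt(-1083). Hence Gal(Q(sqrt(-1083))/Q) = Z/2Z.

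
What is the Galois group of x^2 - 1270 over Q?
Gal(K/Q) = Z/2Z (cyclic of order 2)

x^2 - 1270 is irreducible over Q since 1270 is not a rational square. The splitting field Q(sqrt(1270)) has degree 2 over Q, and its unique nontrivial automorphism is sqrt(1270) ↦ -sqrt(1270). Hence Gal(Q(sqrt(1270))/Q) = Z/2Z.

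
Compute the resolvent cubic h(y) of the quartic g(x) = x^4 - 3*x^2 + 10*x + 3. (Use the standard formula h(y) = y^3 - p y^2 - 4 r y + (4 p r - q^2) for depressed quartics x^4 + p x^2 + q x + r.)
h(y) = y^3 + 3*y^2 - 12*y - 136

Identify coefficients: p = -3, q = 10, r = 3.
Plug into h(y) = y^3 - p y^2 - 4 r y + (4 p r - q^2):
  h(y) = y^3 - (-3) y^2 - 4*(3) y + (4*(-3)*(3) - (10)^2)
       = y^3 + (3) y^2 + (-12) y + (-136).
Simplifying: h(y) = y^3 + 3*y^2 - 12*y - 136.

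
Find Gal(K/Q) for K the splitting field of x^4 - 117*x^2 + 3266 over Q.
Gal(K/Q) = V_4 (Klein four-group, Z/2Z × Z/2Z)

f factors as (x^2 - 71)(x^2 - 46), so the splitting field is K = Q(sqrt(71), sqrt(46)). The elements 71, 46, 3266 are all non-squares in Q, so sqrt(71) and sqrt(46) generate independent quadratic extensions. Thus [K:Q] = 4 and Gal(K/Q) is generated by the two order-2 automorphisms sqrt(71) ↦ -sqrt(71) and sqrt(46) ↦ -sqrt(46), giving V_4.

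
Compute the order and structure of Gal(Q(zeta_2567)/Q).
|Gal(Q(zeta_2567)/Q)| = phi(2567) = 2400; group ≅ (Z/2567Z)^* ≅ Z/16Z × Z/150Z

The n-th cyclotomic polynomial Φ_2567(x) is the minimal polynomial of zeta_2567 over Q and has degree phi(2567) = 2400. So Q(zeta_2567) is a degree-2400 Galois extension with Galois group (Z/2567Z)^*. By CRT, (Z/2567Z)^* ≅ (Z/17Z)^* × (Z/151Z)^*. Each prime-power unit group is (Z/17Z)^* ≅ Z/16Z; (Z/151Z)^* ≅ Z/150Z. Hence Gal(Q(zeta_2567)/Q) ≅ Z/16Z × Z/150Z.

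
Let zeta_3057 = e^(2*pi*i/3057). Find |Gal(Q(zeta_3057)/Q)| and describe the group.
|Gal(Q(zeta_3057)/Q)| = phi(3057) = 2036; group ≅ (Z/3057Z)^* ≅ Z/2Z × Z/1018Z

The n-th cyclotomic polynomial Φ_3057(x) is the minimal polynomial of zeta_3057 over Q and has degree phi(3057) = 2036. So Q(zeta_3057) is a degree-2036 Galois extension with Galois group (Z/3057Z)^*. By CRT, (Z/3057Z)^* ≅ (Z/3Z)^* × (Z/1019Z)^*. Each prime-power unit group is (Z/3Z)^* ≅ Z/2Z; (Z/1019Z)^* ≅ Z/1018Z. Hence Gal(Q(zeta_3057)/Q) ≅ Z/2Z × Z/1018Z.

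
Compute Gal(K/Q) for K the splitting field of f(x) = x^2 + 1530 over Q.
Gal(K/Q) = Z/2Z (cyclic of order 2)

x^2 + 1530 is irreducible over Q since -1530 is not a rational square. The splitting field Q(sqrt(-1530)) has degree 2 over Q, and its unique nontrivial automorphism is sqrt(-1530) ↦ -sqrt(-1530). Hence Gal(Q(sqrt(-1530))/Q) = Z/2Z.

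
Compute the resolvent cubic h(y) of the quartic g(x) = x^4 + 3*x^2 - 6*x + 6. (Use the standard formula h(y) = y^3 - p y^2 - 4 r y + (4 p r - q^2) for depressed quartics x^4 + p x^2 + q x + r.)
h(y) = y^3 - 3*y^2 - 24*y + 36

Identify coefficients: p = 3, q = -6, r = 6.
Plug into h(y) = y^3 - p y^2 - 4 r y + (4 p r - q^2):
  h(y) = y^3 - (3) y^2 - 4*(6) y + (4*(3)*(6) - (-6)^2)
       = y^3 + (-3) y^2 + (-24) y + (36).
Simplifying: h(y) = y^3 - 3*y^2 - 24*y + 36.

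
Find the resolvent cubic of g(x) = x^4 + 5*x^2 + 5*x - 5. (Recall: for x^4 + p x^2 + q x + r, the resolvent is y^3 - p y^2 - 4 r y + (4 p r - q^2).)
h(y) = y^3 - 5*y^2 + 20*y - 125

Identify coefficients: p = 5, q = 5, r = -5.
Plug into h(y) = y^3 - p y^2 - 4 r y + (4 p r - q^2):
  h(y) = y^3 - (5) y^2 - 4*(-5) y + (4*(5)*(-5) - (5)^2)
       = y^3 + (-5) y^2 + (20) y + (-125).
Simplifying: h(y) = y^3 - 5*y^2 + 20*y - 125.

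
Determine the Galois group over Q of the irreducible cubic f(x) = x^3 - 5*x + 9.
Gal(K/Q) = S_3 (symmetric group of order 6)

Compute the discriminant of x^3 + (0)*x^2 + (-5)*x + (9): Δ = -1687. Since Δ is not a rational square, the Galois group is not contained in A_3; it must be the full S_3 (irreducibility of the cubic rules out anything smaller).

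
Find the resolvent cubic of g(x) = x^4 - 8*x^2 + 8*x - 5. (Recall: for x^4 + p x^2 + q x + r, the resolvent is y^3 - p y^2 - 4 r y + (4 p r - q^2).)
h(y) = y^3 + 8*y^2 + 20*y + 96

Identify coefficients: p = -8, q = 8, r = -5.
Plug into h(y) = y^3 - p y^2 - 4 r y + (4 p r - q^2):
  h(y) = y^3 - (-8) y^2 - 4*(-5) y + (4*(-8)*(-5) - (8)^2)
       = y^3 + (8) y^2 + (20) y + (96).
Simplifying: h(y) = y^3 + 8*y^2 + 20*y + 96.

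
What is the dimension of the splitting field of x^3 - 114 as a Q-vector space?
[K:Q] = 6

x^3 - 114 has one real root r = 114^(1/3) and two complex roots r*zeta_3, r*zeta_3^2 where zeta_3 = e^(2*pi*i/3). The splitting field is Q(r, zeta_3). [Q(r):Q] = 3 and [Q(zeta_3):Q] = 2 with gcd = 1, so [Q(r, zeta_3):Q] = 3 * 2 = 6.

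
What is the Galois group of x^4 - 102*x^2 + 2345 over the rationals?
Gal(K/Q) = V_4 (Klein four-group, Z/2Z × Z/2Z)

f factors as (x^2 - 35)(x^2 - 67), so the splitting field is K = Q(sqrt(35), sqrt(67)). The elements 35, 67, 2345 are all non-squares in Q, so sqrt(35) and sqrt(67) generate independent quadratic extensions. Thus [K:Q] = 4 and Gal(K/Q) is generated by the two order-2 automorphisms sqrt(35) ↦ -sqrt(35) and sqrt(67) ↦ -sqrt(67), giving V_4.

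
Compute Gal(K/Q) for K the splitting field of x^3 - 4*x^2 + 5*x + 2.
Gal(K/Q) = S_3 (symmetric group of order 6)

Compute the discriminant of x^3 + (-4)*x^2 + (5)*x + (2): Δ = -416. Since Δ is not a rational square, the Galois group is not contained in A_3; it must be the full S_3 (irreducibility of the cubic rules out anything smaller).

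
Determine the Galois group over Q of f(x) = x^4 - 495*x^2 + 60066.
Gal(K/Q) = V_4 (Klein four-group, Z/2Z × Z/2Z)

f factors as (x^2 - 213)(x^2 - 282), so the splitting field is K = Q(sqrt(213), sqrt(282)). The elements 213, 282, 60066 are all non-squares in Q, so sqrt(213) and sqrt(282) generate independent quadratic extensions. Thus [K:Q] = 4 and Gal(K/Q) is generated by the two order-2 automorphisms sqrt(213) ↦ -sqrt(213) and sqrt(282) ↦ -sqrt(282), giving V_4.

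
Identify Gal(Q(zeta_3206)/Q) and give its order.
|Gal(Q(zeta_3206)/Q)| = phi(3206) = 1368; group ≅ (Z/3206Z)^* ≅ Z/6Z × Z/228Z

The n-th cyclotomic polynomial Φ_3206(x) is the minimal polynomial of zeta_3206 over Q and has degree phi(3206) = 1368. So Q(zeta_3206) is a degree-1368 Galois extension with Galois group (Z/3206Z)^*. By CRT, (Z/3206Z)^* ≅ (Z/2Z)^* × (Z/7Z)^* × (Z/229Z)^*. Each prime-power unit group is (Z/2Z)^* ≅ trivial group (order 1); (Z/7Z)^* ≅ Z/6Z; (Z/229Z)^* ≅ Z/228Z. Hence Gal(Q(zeta_3206)/Q) ≅ Z/6Z × Z/228Z.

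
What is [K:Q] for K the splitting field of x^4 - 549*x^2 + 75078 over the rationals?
[K:Q] = 4

f factors as (x^2 - 291)(x^2 - 258); the splitting field is K = Q(sqrt(291), sqrt(258)). Since 291, 258, and 75078 are all non-squares in Q, the three subfields Q(sqrt(291)), Q(sqrt(258)), Q(sqrt(75078)) are distinct degree-2 extensions, so [K:Q] = 4 (Klein four Galois group).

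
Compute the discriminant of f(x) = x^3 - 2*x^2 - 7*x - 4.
Δ = 0

For x^3 + a x^2 + b x + c the discriminant is Δ = 18 a b c - 4 a^3 c + a^2 b^2 - 4 b^3 - 27 c^2.
Plug a = -2, b = -7, c = -4:
  18*(-2)*(-7)*(-4) - 4*(-2)^3*(-4) + (-2)^2*(-7)^2 - 4*(-7)^3 - 27*(-4)^2
  = -1008 + (-128) + 196 + (1372) + (-432)
  = 0.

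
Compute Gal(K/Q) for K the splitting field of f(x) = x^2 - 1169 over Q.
Gal(K/Q) = Z/2Z (cyclic of order 2)

x^2 - 1169 is irreducible over Q since 1169 is not a rational square. The splitting field Q(sqrt(1169)) has degree 2 over Q, and its unique nontrivial automorphism is sqrt(1169) ↦ -sqrt(1169). Hence Gal(Q(sqrt(1169))/Q) = Z/2Z.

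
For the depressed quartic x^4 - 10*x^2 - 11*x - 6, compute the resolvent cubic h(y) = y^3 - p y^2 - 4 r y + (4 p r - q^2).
h(y) = y^3 + 10*y^2 + 24*y + 119

Identify coefficients: p = -10, q = -11, r = -6.
Plug into h(y) = y^3 - p y^2 - 4 r y + (4 p r - q^2):
  h(y) = y^3 - (-10) y^2 - 4*(-6) y + (4*(-10)*(-6) - (-11)^2)
       = y^3 + (10) y^2 + (24) y + (119).
Simplifying: h(y) = y^3 + 10*y^2 + 24*y + 119.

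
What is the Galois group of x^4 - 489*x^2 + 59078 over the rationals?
Gal(K/Q) = V_4 (Klein four-group, Z/2Z × Z/2Z)

f factors as (x^2 - 218)(x^2 - 271), so the splitting field is K = Q(sqrt(218), sqrt(271)). The elements 218, 271, 59078 are all non-squares in Q, so sqrt(218) and sqrt(271) generate independent quadratic extensions. Thus [K:Q] = 4 and Gal(K/Q) is generated by the two order-2 automorphisms sqrt(218) ↦ -sqrt(218) and sqrt(271) ↦ -sqrt(271), giving V_4.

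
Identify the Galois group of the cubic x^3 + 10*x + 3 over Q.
Gal(K/Q) = S_3 (symmetric group of order 6)

Compute the discriminant of x^3 + (0)*x^2 + (10)*x + (3): Δ = -4243. Since Δ is not a rational square, the Galois group is not contained in A_3; it must be the full S_3 (irreducibility of the cubic rules out anything smaller).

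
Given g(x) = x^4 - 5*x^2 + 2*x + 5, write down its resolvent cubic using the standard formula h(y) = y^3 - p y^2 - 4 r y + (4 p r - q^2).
h(y) = y^3 + 5*y^2 - 20*y - 104

Identify coefficients: p = -5, q = 2, r = 5.
Plug into h(y) = y^3 - p y^2 - 4 r y + (4 p r - q^2):
  h(y) = y^3 - (-5) y^2 - 4*(5) y + (4*(-5)*(5) - (2)^2)
       = y^3 + (5) y^2 + (-20) y + (-104).
Simplifying: h(y) = y^3 + 5*y^2 - 20*y - 104.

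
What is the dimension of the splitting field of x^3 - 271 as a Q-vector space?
[K:Q] = 6

x^3 - 271 has one real root r = 271^(1/3) and two complex roots r*zeta_3, r*zeta_3^2 where zeta_3 = e^(2*pi*i/3). The splitting field is Q(r, zeta_3). [Q(r):Q] = 3 and [Q(zeta_3):Q] = 2 with gcd = 1, so [Q(r, zeta_3):Q] = 3 * 2 = 6.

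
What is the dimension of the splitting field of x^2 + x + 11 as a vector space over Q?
[K:Q] = 2

The discriminant of x^2 + (1)*x + (11) is b^2 - 4c = 1 - (44) = -43. Since -43 is not a perfect square in Q, the polynomial is irreducible over Q. Its two roots generate a degree-2 extension, so [K:Q] = 2.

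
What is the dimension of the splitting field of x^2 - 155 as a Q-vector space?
[K:Q] = 2

The polynomial x^2 - 155 is irreducible over Q since 155 is not a perfect square. Its splitting field is Q(sqrt(155)), which has degree 2 over Q.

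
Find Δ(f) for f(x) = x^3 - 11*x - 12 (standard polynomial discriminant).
Δ = 1436

For a depressed cubic x^3 + p x + q the discriminant is Δ = -4 p^3 - 27 q^2 = -4*(-11)^3 - 27*(-12)^2 = 5324 - 3888 = 1436.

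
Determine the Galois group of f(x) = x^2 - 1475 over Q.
Gal(K/Q) = Z/2Z (cyclic of order 2)

x^2 - 1475 is irreducible over Q since 1475 is not a rational square. The splitting field Q(sqrt(1475)) has degree 2 over Q, and its unique nontrivial automorphism is sqrt(1475) ↦ -sqrt(1475). Hence Gal(Q(sqrt(1475))/Q) = Z/2Z.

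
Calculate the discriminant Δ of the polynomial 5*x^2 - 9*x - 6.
Δ = 201

For a quadratic a x^2 + b x + c the discriminant is Δ = b^2 - 4ac = (-9)^2 - 4*(5)*(-6) = 81 - (-120) = 201.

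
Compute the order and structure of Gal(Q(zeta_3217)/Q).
|Gal(Q(zeta_3217)/Q)| = phi(3217) = 3216; group ≅ (Z/3217Z)^* ≅ Z/3216Z

The n-th cyclotomic polynomial Φ_3217(x) is the minimal polynomial of zeta_3217 over Q and has degree phi(3217) = 3216. So Q(zeta_3217) is a degree-3216 Galois extension with Galois group (Z/3217Z)^*. (Z/3217Z)^* is cyclic since 3217 is an odd prime power (or 4). Hence Gal(Q(zeta_3217)/Q) ≅ Z/3216Z.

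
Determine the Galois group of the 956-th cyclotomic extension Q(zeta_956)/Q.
|Gal(Q(zeta_956)/Q)| = phi(956) = 476; group ≅ (Z/956Z)^* ≅ Z/2Z × Z/238Z

The n-th cyclotomic polynomial Φ_956(x) is the minimal polynomial of zeta_956 over Q and has degree phi(956) = 476. So Q(zeta_956) is a degree-476 Galois extension with Galois group (Z/956Z)^*. By CRT, (Z/956Z)^* ≅ (Z/4Z)^* × (Z/239Z)^*. Each prime-power unit group is (Z/4Z)^* ≅ Z/2Z; (Z/239Z)^* ≅ Z/238Z. Hence Gal(Q(zeta_956)/Q) ≅ Z/2Z × Z/238Z.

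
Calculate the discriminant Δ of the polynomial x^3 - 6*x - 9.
Δ = -1323

For a depressed cubic x^3 + p x + q the discriminant is Δ = -4 p^3 - 27 q^2 = -4*(-6)^3 - 27*(-9)^2 = 864 - 2187 = -1323.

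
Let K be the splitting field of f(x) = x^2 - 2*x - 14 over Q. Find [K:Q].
[K:Q] = 2

The discriminant of x^2 + (-2)*x + (-14) is b^2 - 4c = 4 - (-56) = 60. Since 60 is not a perfect square in Q, the polynomial is irreducible over Q. Its two roots generate a degree-2 extension, so [K:Q] = 2.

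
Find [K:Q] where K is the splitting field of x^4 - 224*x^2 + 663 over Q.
[K:Q] = 4

f factors as (x^2 - 3)(x^2 - 221); the splitting field is K = Q(sqrt(3), sqrt(221)). Since 3, 221, and 663 are all non-squares in Q, the three subfields Q(sqrt(3)), Q(sqrt(221)), Q(sqrt(663)) are distinct degree-2 extensions, so [K:Q] = 4 (Klein four Galois group).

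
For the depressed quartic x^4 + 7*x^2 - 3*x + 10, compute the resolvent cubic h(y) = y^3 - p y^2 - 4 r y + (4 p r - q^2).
h(y) = y^3 - 7*y^2 - 40*y + 271

Identify coefficients: p = 7, q = -3, r = 10.
Plug into h(y) = y^3 - p y^2 - 4 r y + (4 p r - q^2):
  h(y) = y^3 - (7) y^2 - 4*(10) y + (4*(7)*(10) - (-3)^2)
       = y^3 + (-7) y^2 + (-40) y + (271).
Simplifying: h(y) = y^3 - 7*y^2 - 40*y + 271.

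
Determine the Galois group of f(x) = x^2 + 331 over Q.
Gal(K/Q) = Z/2Z (cyclic of order 2)

x^2 + 331 is irreducible over Q since -331 is not a rational square. The splitting field Q(sqrt(-331)) has degree 2 over Q, and its unique nontrivial automorphism is sqrt(-331) ↦ -sqrt(-331). Hence Gal(Q(sqrt(-331))/Q) = Z/2Z.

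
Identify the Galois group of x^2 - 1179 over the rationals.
Gal(K/Q) = Z/2Z (cyclic of order 2)

x^2 - 1179 is irreducible over Q since 1179 is not a rational square. The splitting field Q(sqrt(1179)) has degree 2 over Q, and its unique nontrivial automorphism is sqrt(1179) ↦ -sqrt(1179). Hence Gal(Q(sqrt(1179))/Q) = Z/2Z.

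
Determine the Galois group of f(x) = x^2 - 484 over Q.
Gal(K/Q) = trivial group (order 1)

x^2 - 484 factors as (x - 22)(x + 22) over Q, so its splitting field is Q itself and the Galois group is trivial.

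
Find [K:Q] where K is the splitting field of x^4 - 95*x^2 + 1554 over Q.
[K:Q] = 4

f factors as (x^2 - 74)(x^2 - 21); the splitting field is K = Q(sqrt(74), sqrt(21)). Since 74, 21, and 1554 are all non-squares in Q, the three subfields Q(sqrt(74)), Q(sqrt(21)), Q(sqrt(1554)) are distinct degree-2 extensions, so [K:Q] = 4 (Klein four Galois group).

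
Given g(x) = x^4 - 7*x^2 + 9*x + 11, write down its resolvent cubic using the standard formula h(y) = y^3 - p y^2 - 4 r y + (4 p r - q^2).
h(y) = y^3 + 7*y^2 - 44*y - 389

Identify coefficients: p = -7, q = 9, r = 11.
Plug into h(y) = y^3 - p y^2 - 4 r y + (4 p r - q^2):
  h(y) = y^3 - (-7) y^2 - 4*(11) y + (4*(-7)*(11) - (9)^2)
       = y^3 + (7) y^2 + (-44) y + (-389).
Simplifying: h(y) = y^3 + 7*y^2 - 44*y - 389.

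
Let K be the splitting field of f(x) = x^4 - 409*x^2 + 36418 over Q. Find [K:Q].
[K:Q] = 4

f factors as (x^2 - 278)(x^2 - 131); the splitting field is K = Q(sqrt(278), sqrt(131)). Since 278, 131, and 36418 are all non-squares in Q, the three subfields Q(sqrt(278)), Q(sqrt(131)), Q(sqrt(36418)) are distinct degree-2 extensions, so [K:Q] = 4 (Klein four Galois group).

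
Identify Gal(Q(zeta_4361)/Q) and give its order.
|Gal(Q(zeta_4361)/Q)| = phi(4361) = 3696; group ≅ (Z/4361Z)^* ≅ Z/42Z × Z/88Z

The n-th cyclotomic polynomial Φ_4361(x) is the minimal polynomial of zeta_4361 over Q and has degree phi(4361) = 3696. So Q(zeta_4361) is a degree-3696 Galois extension with Galois group (Z/4361Z)^*. By CRT, (Z/4361Z)^* ≅ (Z/49Z)^* × (Z/89Z)^*. Each prime-power unit group is (Z/49Z)^* ≅ Z/42Z; (Z/89Z)^* ≅ Z/88Z. Hence Gal(Q(zeta_4361)/Q) ≅ Z/42Z × Z/88Z.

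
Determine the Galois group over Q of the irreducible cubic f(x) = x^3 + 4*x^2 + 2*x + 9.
Gal(K/Q) = S_3 (symmetric group of order 6)

Compute the discriminant of x^3 + (4)*x^2 + (2)*x + (9): Δ = -3163. Since Δ is not a rational square, the Galois group is not contained in A_3; it must be the full S_3 (irreducibility of the cubic rules out anything smaller).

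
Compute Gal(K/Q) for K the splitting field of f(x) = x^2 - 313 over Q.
Gal(K/Q) = Z/2Z (cyclic of order 2)

x^2 - 313 is irreducible over Q since 313 is not a rational square. The splitting field Q(sqrt(313)) has degree 2 over Q, and its unique nontrivial automorphism is sqrt(313) ↦ -sqrt(313). Hence Gal(Q(sqrt(313))/Q) = Z/2Z.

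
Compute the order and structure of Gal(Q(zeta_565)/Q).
|Gal(Q(zeta_565)/Q)| = phi(565) = 448; group ≅ (Z/565Z)^* ≅ Z/4Z × Z/112Z

The n-th cyclotomic polynomial Φ_565(x) is the minimal polynomial of zeta_565 over Q and has degree phi(565) = 448. So Q(zeta_565) is a degree-448 Galois extension with Galois group (Z/565Z)^*. By CRT, (Z/565Z)^* ≅ (Z/5Z)^* × (Z/113Z)^*. Each prime-power unit group is (Z/5Z)^* ≅ Z/4Z; (Z/113Z)^* ≅ Z/112Z. Hence Gal(Q(zeta_565)/Q) ≅ Z/4Z × Z/112Z.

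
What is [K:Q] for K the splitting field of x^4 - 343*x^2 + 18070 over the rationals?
[K:Q] = 4

f factors as (x^2 - 65)(x^2 - 278); the splitting field is K = Q(sqrt(65), sqrt(278)). Since 65, 278, and 18070 are all non-squares in Q, the three subfields Q(sqrt(65)), Q(sqrt(278)), Q(sqrt(18070)) are distinct degree-2 extensions, so [K:Q] = 4 (Klein four Galois group).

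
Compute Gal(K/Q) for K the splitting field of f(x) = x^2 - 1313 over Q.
Gal(K/Q) = Z/2Z (cyclic of order 2)

x^2 - 1313 is irreducible over Q since 1313 is not a rational square. The splitting field Q(sqrt(1313)) has degree 2 over Q, and its unique nontrivial automorphism is sqrt(1313) ↦ -sqrt(1313). Hence Gal(Q(sqrt(1313))/Q) = Z/2Z.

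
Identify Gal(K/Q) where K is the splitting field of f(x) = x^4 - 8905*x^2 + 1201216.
Gal(K/Q) = Z/2Z (cyclic of order 2)

f factors as (x^2 - 137)(x^2 - 8768), so the splitting field is K = Q(sqrt(137), sqrt(8768)). The squarefree part of 137 is 137 and the squarefree part of 8768 is also 137, so sqrt(137) and sqrt(8768) are both rational multiples of sqrt(137). Hence Q(sqrt(137)) = Q(sqrt(8768)) = Q(sqrt(137)), and the splitting field collapses to a single degree-2 extension with Galois group Z/2Z.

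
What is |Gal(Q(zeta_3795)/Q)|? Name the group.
|Gal(Q(zeta_3795)/Q)| = phi(3795) = 1760; group ≅ (Z/3795Z)^* ≅ Z/2Z × Z/4Z × Z/10Z × Z/22Z

The n-th cyclotomic polynomial Φ_3795(x) is the minimal polynomial of zeta_3795 over Q and has degree phi(3795) = 1760. So Q(zeta_3795) is a degree-1760 Galois extension with Galois group (Z/3795Z)^*. By CRT, (Z/3795Z)^* ≅ (Z/3Z)^* × (Z/5Z)^* × (Z/11Z)^* × (Z/23Z)^*. Each prime-power unit group is (Z/3Z)^* ≅ Z/2Z; (Z/5Z)^* ≅ Z/4Z; (Z/11Z)^* ≅ Z/10Z; (Z/23Z)^* ≅ Z/22Z. Hence Gal(Q(zeta_3795)/Q) ≅ Z/2Z × Z/4Z × Z/10Z × Z/22Z.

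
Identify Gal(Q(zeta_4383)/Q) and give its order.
|Gal(Q(zeta_4383)/Q)| = phi(4383) = 2916; group ≅ (Z/4383Z)^* ≅ Z/6Z × Z/486Z

The n-th cyclotomic polynomial Φ_4383(x) is the minimal polynomial of zeta_4383 over Q and has degree phi(4383) = 2916. So Q(zeta_4383) is a degree-2916 Galois extension with Galois group (Z/4383Z)^*. By CRT, (Z/4383Z)^* ≅ (Z/9Z)^* × (Z/487Z)^*. Each prime-power unit group is (Z/9Z)^* ≅ Z/6Z; (Z/487Z)^* ≅ Z/486Z. Hence Gal(Q(zeta_4383)/Q) ≅ Z/6Z × Z/486Z.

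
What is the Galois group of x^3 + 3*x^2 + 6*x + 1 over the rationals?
Gal(K/Q) = S_3 (symmetric group of order 6)

Compute the discriminant of x^3 + (3)*x^2 + (6)*x + (1): Δ = -351. Since Δ is not a rational square, the Galois group is not contained in A_3; it must be the full S_3 (irreducibility of the cubic rules out anything smaller).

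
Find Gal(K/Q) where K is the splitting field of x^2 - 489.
Gal(K/Q) = Z/2Z (cyclic of order 2)

x^2 - 489 is irreducible over Q since 489 is not a rational square. The splitting field Q(sqrt(489)) has degree 2 over Q, and its unique nontrivial automorphism is sqrt(489) ↦ -sqrt(489). Hence Gal(Q(sqrt(489))/Q) = Z/2Z.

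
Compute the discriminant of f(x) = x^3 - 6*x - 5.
Δ = 189

For a depressed cubic x^3 + p x + q the discriminant is Δ = -4 p^3 - 27 q^2 = -4*(-6)^3 - 27*(-5)^2 = 864 - 675 = 189.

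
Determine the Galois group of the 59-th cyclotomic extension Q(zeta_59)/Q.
|Gal(Q(zeta_59)/Q)| = phi(59) = 58; group ≅ (Z/59Z)^* ≅ Z/58Z

The n-th cyclotomic polynomial Φ_59(x) is the minimal polynomial of zeta_59 over Q and has degree phi(59) = 58. So Q(zeta_59) is a degree-58 Galois extension with Galois group (Z/59Z)^*. (Z/59Z)^* is cyclic since 59 is an odd prime power (or 4). Hence Gal(Q(zeta_59)/Q) ≅ Z/58Z.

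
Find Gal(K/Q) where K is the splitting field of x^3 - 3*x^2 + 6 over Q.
Gal(K/Q) = S_3 (symmetric group of order 6)

Compute the discriminant of x^3 + (-3)*x^2 + (0)*x + (6): Δ = -324. Since Δ is not a rational square, the Galois group is not contained in A_3; it must be the full S_3 (irreducibility of the cubic rules out anything smaller).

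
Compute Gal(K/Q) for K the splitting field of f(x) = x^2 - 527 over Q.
Gal(K/Q) = Z/2Z (cyclic of order 2)

x^2 - 527 is irreducible over Q since 527 is not a rational square. The splitting field Q(sqrt(527)) has degree 2 over Q, and its unique nontrivial automorphism is sqrt(527) ↦ -sqrt(527). Hence Gal(Q(sqrt(527))/Q) = Z/2Z.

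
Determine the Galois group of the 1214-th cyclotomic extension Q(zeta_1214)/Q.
|Gal(Q(zeta_1214)/Q)| = phi(1214) = 606; group ≅ (Z/1214Z)^* ≅ Z/606Z

The n-th cyclotomic polynomial Φ_1214(x) is the minimal polynomial of zeta_1214 over Q and has degree phi(1214) = 606. So Q(zeta_1214) is a degree-606 Galois extension with Galois group (Z/1214Z)^*. By CRT, (Z/1214Z)^* ≅ (Z/2Z)^* × (Z/607Z)^*. Each prime-power unit group is (Z/2Z)^* ≅ trivial group (order 1); (Z/607Z)^* ≅ Z/606Z. Hence Gal(Q(zeta_1214)/Q) ≅ Z/606Z.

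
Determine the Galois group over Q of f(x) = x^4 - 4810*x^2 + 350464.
Gal(K/Q) = Z/2Z (cyclic of order 2)

f factors as (x^2 - 4736)(x^2 - 74), so the splitting field is K = Q(sqrt(4736), sqrt(74)). The squarefree part of 4736 is 74 and the squarefree part of 74 is also 74, so sqrt(4736) and sqrt(74) are both rational multiples of sqrt(74). Hence Q(sqrt(4736)) = Q(sqrt(74)) = Q(sqrt(74)), and the splitting field collapses to a single degree-2 extension with Galois group Z/2Z.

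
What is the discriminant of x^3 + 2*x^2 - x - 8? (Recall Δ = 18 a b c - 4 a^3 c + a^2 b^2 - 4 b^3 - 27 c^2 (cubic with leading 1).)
Δ = -1176

For x^3 + a x^2 + b x + c the discriminant is Δ = 18 a b c - 4 a^3 c + a^2 b^2 - 4 b^3 - 27 c^2.
Plug a = 2, b = -1, c = -8:
  18*(2)*(-1)*(-8) - 4*(2)^3*(-8) + (2)^2*(-1)^2 - 4*(-1)^3 - 27*(-8)^2
  = 288 + (256) + 4 + (4) + (-1728)
  = -1176.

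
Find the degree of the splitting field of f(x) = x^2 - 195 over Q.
[K:Q] = 2

The polynomial x^2 - 195 is irreducible over Q since 195 is not a perfect square. Its splitting field is Q(sqrt(195)), which has degree 2 over Q.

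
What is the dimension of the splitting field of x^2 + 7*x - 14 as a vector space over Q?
[K:Q] = 2

The discriminant of x^2 + (7)*x + (-14) is b^2 - 4c = 49 - (-56) = 105. Since 105 is not a perfect square in Q, the polynomial is irreducible over Q. Its two roots generate a degree-2 extension, so [K:Q] = 2.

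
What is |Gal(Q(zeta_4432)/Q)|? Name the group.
|Gal(Q(zeta_4432)/Q)| = phi(4432) = 2208; group ≅ (Z/4432Z)^* ≅ Z/2Z × Z/4Z × Z/276Z

The n-th cyclotomic polynomial Φ_4432(x) is the minimal polynomial of zeta_4432 over Q and has degree phi(4432) = 2208. So Q(zeta_4432) is a degree-2208 Galois extension with Galois group (Z/4432Z)^*. By CRT, (Z/4432Z)^* ≅ (Z/16Z)^* × (Z/277Z)^*. Each prime-power unit group is (Z/16Z)^* ≅ Z/2Z × Z/4Z; (Z/277Z)^* ≅ Z/276Z. Hence Gal(Q(zeta_4432)/Q) ≅ Z/2Z × Z/4Z × Z/276Z.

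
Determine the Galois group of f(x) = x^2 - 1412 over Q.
Gal(K/Q) = Z/2Z (cyclic of order 2)

x^2 - 1412 is irreducible over Q since 1412 is not a rational square. The splitting field Q(sqrt(1412)) has degree 2 over Q, and its unique nontrivial automorphism is sqrt(1412) ↦ -sqrt(1412). Hence Gal(Q(sqrt(1412))/Q) = Z/2Z.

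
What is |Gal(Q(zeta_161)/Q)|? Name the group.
|Gal(Q(zeta_161)/Q)| = phi(161) = 132; group ≅ (Z/161Z)^* ≅ Z/6Z × Z/22Z

The n-th cyclotomic polynomial Φ_161(x) is the minimal polynomial of zeta_161 over Q and has degree phi(161) = 132. So Q(zeta_161) is a degree-132 Galois extension with Galois group (Z/161Z)^*. By CRT, (Z/161Z)^* ≅ (Z/7Z)^* × (Z/23Z)^*. Each prime-power unit group is (Z/7Z)^* ≅ Z/6Z; (Z/23Z)^* ≅ Z/22Z. Hence Gal(Q(zeta_161)/Q) ≅ Z/6Z × Z/22Z.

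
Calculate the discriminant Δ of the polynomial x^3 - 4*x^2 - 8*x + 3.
Δ = 5325

For x^3 + a x^2 + b x + c the discriminant is Δ = 18 a b c - 4 a^3 c + a^2 b^2 - 4 b^3 - 27 c^2.
Plug a = -4, b = -8, c = 3:
  18*(-4)*(-8)*(3) - 4*(-4)^3*(3) + (-4)^2*(-8)^2 - 4*(-8)^3 - 27*(3)^2
  = 1728 + (768) + 1024 + (2048) + (-243)
  = 5325.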